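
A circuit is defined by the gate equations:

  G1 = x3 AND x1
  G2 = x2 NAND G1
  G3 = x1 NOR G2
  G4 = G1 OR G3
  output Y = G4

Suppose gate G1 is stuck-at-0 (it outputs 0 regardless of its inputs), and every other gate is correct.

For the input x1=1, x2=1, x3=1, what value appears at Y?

0

Propagate with G1 forced: G1=0 [stuck-at-0], G2=1, G3=0, G4=0.
So Y = 0. (Without the fault it would be 1.)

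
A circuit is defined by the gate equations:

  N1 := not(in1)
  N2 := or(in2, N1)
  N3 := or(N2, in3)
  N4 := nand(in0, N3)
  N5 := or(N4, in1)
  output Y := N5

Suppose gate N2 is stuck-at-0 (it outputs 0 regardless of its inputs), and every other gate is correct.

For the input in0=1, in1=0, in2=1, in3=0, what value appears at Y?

Propagate with N2 forced: N1=1, N2=0 [stuck-at-0], N3=0, N4=1, N5=1.
So Y = 1. (Without the fault it would be 0.)

1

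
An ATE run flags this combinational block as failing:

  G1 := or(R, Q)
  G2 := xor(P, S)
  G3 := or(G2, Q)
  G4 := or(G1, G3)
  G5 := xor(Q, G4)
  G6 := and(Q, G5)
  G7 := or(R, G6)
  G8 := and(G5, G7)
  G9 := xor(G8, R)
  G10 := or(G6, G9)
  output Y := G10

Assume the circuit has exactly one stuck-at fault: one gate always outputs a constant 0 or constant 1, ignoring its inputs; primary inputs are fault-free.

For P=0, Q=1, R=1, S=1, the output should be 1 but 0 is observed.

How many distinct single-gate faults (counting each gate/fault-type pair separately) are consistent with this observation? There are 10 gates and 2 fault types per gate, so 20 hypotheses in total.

3

Fault-free: G1=1, G2=1, G3=1, G4=1, G5=0, G6=0, G7=1, G8=0, G9=1, G10=1 → 1. Observed 0.
  G1: none of the 2 fault types match ✗
  G2: none of the 2 fault types match ✗
  G3: none of the 2 fault types match ✗
  G4: none of the 2 fault types match ✗
  G5: none of the 2 fault types match ✗
  G6: none of the 2 fault types match ✗
  G7: none of the 2 fault types match ✗
  G8: stuck-at-1 ✓; others ✗
  G9: stuck-at-0 ✓; others ✗
  G10: stuck-at-0 ✓; others ✗
Consistent faults: {G8 stuck-at-1, G9 stuck-at-0, G10 stuck-at-0} — 3 in all.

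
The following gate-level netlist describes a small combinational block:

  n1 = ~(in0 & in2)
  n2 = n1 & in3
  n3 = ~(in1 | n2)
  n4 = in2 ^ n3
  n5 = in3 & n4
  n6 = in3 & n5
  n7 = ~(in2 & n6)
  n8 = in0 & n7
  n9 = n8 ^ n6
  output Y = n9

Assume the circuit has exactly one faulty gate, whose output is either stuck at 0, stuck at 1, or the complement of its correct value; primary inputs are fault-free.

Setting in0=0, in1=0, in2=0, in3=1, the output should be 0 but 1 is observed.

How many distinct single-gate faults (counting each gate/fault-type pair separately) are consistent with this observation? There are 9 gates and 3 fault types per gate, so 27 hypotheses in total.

16

Fault-free: n1=1, n2=1, n3=0, n4=0, n5=0, n6=0, n7=1, n8=0, n9=0 → 0. Observed 1.
  n1: stuck-at-0, inverted output ✓; others ✗
  n2: stuck-at-0, inverted output ✓; others ✗
  n3: stuck-at-1, inverted output ✓; others ✗
  n4: stuck-at-1, inverted output ✓; others ✗
  n5: stuck-at-1, inverted output ✓; others ✗
  n6: stuck-at-1, inverted output ✓; others ✗
  n7: none of the 3 fault types match ✗
  n8: stuck-at-1, inverted output ✓; others ✗
  n9: stuck-at-1, inverted output ✓; others ✗
Consistent faults: {n1 stuck-at-0, n1 inverted output, n2 stuck-at-0, n2 inverted output, n3 stuck-at-1, n3 inverted output, n4 stuck-at-1, n4 inverted output, n5 stuck-at-1, n5 inverted output, n6 stuck-at-1, n6 inverted output, n8 stuck-at-1, n8 inverted output, n9 stuck-at-1, n9 inverted output} — 16 in all.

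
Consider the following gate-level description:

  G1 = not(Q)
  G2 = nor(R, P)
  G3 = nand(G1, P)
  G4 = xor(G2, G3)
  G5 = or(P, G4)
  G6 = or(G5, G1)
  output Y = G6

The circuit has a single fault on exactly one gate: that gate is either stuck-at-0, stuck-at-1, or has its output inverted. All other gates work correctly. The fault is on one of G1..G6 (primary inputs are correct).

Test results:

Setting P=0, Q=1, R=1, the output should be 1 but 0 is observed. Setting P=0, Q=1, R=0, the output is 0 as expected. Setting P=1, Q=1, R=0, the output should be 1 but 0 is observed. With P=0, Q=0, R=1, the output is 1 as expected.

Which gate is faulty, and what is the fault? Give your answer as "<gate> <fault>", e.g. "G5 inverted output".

Fault-free values for test 1 (P=0, Q=1, R=1): G1=0, G2=0, G3=1, G4=1, G5=1, G6=1, giving Y=1. Observed 0.
Test 1: faults giving observed 0 are {G2 stuck-at-1, G2 inverted output, G3 stuck-at-0, G3 inverted output, G4 stuck-at-0, G4 inverted output, G5 stuck-at-0, G5 inverted output, G6 stuck-at-0, G6 inverted output}.
Test 2 (P=0, Q=1, R=0): fault-free G1=0, G2=1, G3=1, G4=0, G5=0, G6=0 → 0; observed 0. Eliminates G2 inverted output, G3 stuck-at-0, G3 inverted output, G4 inverted output, G5 inverted output, G6 inverted output.
Test 3 (P=1, Q=1, R=0): fault-free G1=0, G2=0, G3=1, G4=1, G5=1, G6=1 → 1; observed 0. Eliminates G2 stuck-at-1, G4 stuck-at-0.
Test 4 (P=0, Q=0, R=1): fault-free G1=1, G2=0, G3=1, G4=1, G5=1, G6=1 → 1; observed 1. Eliminates G6 stuck-at-0.
Only G5 stuck-at-0 is consistent with every test.

G5 stuck-at-0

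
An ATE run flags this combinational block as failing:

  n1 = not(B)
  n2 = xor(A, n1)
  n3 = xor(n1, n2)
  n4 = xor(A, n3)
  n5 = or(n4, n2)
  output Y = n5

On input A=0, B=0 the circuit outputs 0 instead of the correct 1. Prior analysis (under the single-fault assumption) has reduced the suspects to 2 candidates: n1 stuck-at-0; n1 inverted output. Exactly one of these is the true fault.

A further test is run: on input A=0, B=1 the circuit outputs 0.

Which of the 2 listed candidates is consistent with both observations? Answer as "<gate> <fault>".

n1 stuck-at-0

Evaluate each candidate on input A=0, B=1:
  n1 stuck-at-0: n1=0 [stuck-at-0], n2=0, n3=0, n4=0, n5=0 → 0 — matches
  n1 inverted output: n1=1 [inverted output], n2=1, n3=0, n4=0, n5=1 → 1 — eliminated
Only n1 stuck-at-0 reproduces the observed 0.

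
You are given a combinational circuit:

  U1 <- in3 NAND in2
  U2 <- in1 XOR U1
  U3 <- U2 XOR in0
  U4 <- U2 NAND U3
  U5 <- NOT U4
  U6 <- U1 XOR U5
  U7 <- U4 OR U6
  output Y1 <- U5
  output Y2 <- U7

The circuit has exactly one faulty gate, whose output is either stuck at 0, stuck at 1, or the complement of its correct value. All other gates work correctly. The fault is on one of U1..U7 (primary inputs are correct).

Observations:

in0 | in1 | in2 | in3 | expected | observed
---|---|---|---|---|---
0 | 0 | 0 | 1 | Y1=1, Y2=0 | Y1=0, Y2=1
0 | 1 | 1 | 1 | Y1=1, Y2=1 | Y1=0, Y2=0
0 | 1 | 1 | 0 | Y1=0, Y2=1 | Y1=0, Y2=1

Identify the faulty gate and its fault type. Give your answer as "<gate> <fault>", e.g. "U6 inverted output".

Fault-free values for test 1 (in0=0, in1=0, in2=0, in3=1): U1=1, U2=1, U3=1, U4=0, U5=1, U6=0, U7=0, giving Y1=1, Y2=0. Observed Y1=0, Y2=1.
Test 1: faults giving observed Y1=0, Y2=1 are {U1 stuck-at-0, U1 inverted output, U2 stuck-at-0, U2 inverted output, U3 stuck-at-0, U3 inverted output, U4 stuck-at-1, U4 inverted output, U5 stuck-at-0, U5 inverted output}.
Test 2 (in0=0, in1=1, in2=1, in3=1): fault-free U1=0, U2=1, U3=1, U4=0, U5=1, U6=1, U7=1 → Y1=1, Y2=1; observed Y1=0, Y2=0. Eliminates U1 stuck-at-0, U1 inverted output, U2 stuck-at-0, U2 inverted output, U3 stuck-at-0, U3 inverted output, U4 stuck-at-1, U4 inverted output.
Test 3 (in0=0, in1=1, in2=1, in3=0): fault-free U1=1, U2=0, U3=0, U4=1, U5=0, U6=1, U7=1 → Y1=0, Y2=1; observed Y1=0, Y2=1. Eliminates U5 inverted output.
Only U5 stuck-at-0 is consistent with every test.

U5 stuck-at-0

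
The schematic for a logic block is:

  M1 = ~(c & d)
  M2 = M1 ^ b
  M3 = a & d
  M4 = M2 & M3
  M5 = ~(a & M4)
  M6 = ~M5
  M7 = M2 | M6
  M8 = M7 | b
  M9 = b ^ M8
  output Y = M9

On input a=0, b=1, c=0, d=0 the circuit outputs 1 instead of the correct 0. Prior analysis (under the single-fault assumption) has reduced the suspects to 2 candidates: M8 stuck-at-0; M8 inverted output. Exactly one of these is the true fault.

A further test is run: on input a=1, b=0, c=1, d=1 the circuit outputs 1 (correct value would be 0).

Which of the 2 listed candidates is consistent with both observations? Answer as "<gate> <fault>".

M8 inverted output

Evaluate each candidate on input a=1, b=0, c=1, d=1:
  M8 stuck-at-0: M1=0, M2=0, M3=1, M4=0, M5=1, M6=0, M7=0, M8=0 [stuck-at-0], M9=0 → 0 — eliminated
  M8 inverted output: M1=0, M2=0, M3=1, M4=0, M5=1, M6=0, M7=0, M8=1 [inverted output], M9=1 → 1 — matches
Only M8 inverted output reproduces the observed 1.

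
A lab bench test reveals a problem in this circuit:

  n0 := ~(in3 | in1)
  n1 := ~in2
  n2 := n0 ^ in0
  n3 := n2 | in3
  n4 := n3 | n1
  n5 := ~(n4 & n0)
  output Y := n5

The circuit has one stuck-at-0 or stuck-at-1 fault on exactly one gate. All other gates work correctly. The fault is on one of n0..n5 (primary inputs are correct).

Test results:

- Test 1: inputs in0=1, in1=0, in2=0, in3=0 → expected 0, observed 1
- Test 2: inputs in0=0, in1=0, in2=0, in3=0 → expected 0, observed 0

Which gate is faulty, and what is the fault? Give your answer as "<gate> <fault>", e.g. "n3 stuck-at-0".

n1 stuck-at-0

Fault-free values for test 1 (in0=1, in1=0, in2=0, in3=0): n0=1, n1=1, n2=0, n3=0, n4=1, n5=0, giving Y=0. Observed 1.
Test 1: faults giving observed 1 are {n0 stuck-at-0, n1 stuck-at-0, n4 stuck-at-0, n5 stuck-at-1}.
Test 2 (in0=0, in1=0, in2=0, in3=0): fault-free n0=1, n1=1, n2=1, n3=1, n4=1, n5=0 → 0; observed 0. Eliminates n0 stuck-at-0, n4 stuck-at-0, n5 stuck-at-1.
Only n1 stuck-at-0 is consistent with every test.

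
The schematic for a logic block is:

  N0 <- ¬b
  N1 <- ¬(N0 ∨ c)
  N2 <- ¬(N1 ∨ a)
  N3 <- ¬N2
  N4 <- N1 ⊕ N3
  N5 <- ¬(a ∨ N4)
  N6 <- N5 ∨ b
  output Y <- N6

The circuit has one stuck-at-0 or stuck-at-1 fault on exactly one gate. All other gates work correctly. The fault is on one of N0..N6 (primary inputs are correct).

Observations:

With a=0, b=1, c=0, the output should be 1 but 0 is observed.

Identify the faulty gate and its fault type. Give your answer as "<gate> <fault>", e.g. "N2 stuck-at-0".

Fault-free values for test 1 (a=0, b=1, c=0): N0=0, N1=1, N2=0, N3=1, N4=0, N5=1, N6=1, giving Y=1. Observed 0.
Test 1: faults giving observed 0 are {N6 stuck-at-0}.
Only N6 stuck-at-0 is consistent with every test.

N6 stuck-at-0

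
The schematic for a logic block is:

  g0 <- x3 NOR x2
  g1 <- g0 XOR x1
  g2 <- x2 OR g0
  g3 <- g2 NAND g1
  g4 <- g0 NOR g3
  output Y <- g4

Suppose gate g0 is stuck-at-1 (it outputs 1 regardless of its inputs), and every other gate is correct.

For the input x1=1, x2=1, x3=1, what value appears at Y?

Propagate with g0 forced: g0=1 [stuck-at-1], g1=0, g2=1, g3=1, g4=0.
So Y = 0. (Without the fault it would be 1.)

0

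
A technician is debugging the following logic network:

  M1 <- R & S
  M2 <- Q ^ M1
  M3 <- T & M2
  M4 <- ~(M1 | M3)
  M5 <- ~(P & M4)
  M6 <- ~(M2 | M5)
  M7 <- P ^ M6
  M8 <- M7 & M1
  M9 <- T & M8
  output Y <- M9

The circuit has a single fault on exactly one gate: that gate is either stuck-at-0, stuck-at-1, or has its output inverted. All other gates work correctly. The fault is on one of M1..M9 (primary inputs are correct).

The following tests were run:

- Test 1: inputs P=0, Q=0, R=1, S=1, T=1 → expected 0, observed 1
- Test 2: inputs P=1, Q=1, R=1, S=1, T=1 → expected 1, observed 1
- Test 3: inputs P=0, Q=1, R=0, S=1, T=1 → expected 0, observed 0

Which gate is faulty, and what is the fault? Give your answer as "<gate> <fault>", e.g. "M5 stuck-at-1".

M7 stuck-at-1

Fault-free values for test 1 (P=0, Q=0, R=1, S=1, T=1): M1=1, M2=1, M3=1, M4=0, M5=1, M6=0, M7=0, M8=0, M9=0, giving Y=0. Observed 1.
Test 1: faults giving observed 1 are {M6 stuck-at-1, M6 inverted output, M7 stuck-at-1, M7 inverted output, M8 stuck-at-1, M8 inverted output, M9 stuck-at-1, M9 inverted output}.
Test 2 (P=1, Q=1, R=1, S=1, T=1): fault-free M1=1, M2=0, M3=0, M4=0, M5=1, M6=0, M7=1, M8=1, M9=1 → 1; observed 1. Eliminates M6 stuck-at-1, M6 inverted output, M7 inverted output, M8 inverted output, M9 inverted output.
Test 3 (P=0, Q=1, R=0, S=1, T=1): fault-free M1=0, M2=1, M3=1, M4=0, M5=1, M6=0, M7=0, M8=0, M9=0 → 0; observed 0. Eliminates M8 stuck-at-1, M9 stuck-at-1.
Only M7 stuck-at-1 is consistent with every test.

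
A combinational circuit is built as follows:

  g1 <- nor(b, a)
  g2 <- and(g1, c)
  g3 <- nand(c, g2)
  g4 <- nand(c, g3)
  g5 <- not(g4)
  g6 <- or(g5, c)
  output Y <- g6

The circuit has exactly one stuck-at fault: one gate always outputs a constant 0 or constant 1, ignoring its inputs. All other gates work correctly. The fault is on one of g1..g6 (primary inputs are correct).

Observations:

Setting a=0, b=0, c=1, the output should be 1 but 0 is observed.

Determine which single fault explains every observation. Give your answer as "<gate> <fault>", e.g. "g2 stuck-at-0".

g6 stuck-at-0

Fault-free values for test 1 (a=0, b=0, c=1): g1=1, g2=1, g3=0, g4=1, g5=0, g6=1, giving Y=1. Observed 0.
Test 1: faults giving observed 0 are {g6 stuck-at-0}.
Only g6 stuck-at-0 is consistent with every test.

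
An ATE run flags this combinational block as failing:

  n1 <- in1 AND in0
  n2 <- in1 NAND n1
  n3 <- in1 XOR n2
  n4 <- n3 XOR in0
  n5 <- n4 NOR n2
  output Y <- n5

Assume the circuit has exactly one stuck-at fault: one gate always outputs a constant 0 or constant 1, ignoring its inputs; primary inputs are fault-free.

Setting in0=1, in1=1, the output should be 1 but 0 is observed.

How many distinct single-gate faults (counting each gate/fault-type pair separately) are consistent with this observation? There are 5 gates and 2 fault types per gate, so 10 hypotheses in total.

Fault-free: n1=1, n2=0, n3=1, n4=0, n5=1 → 1. Observed 0.
  n1 stuck-at-0: output 0 ✓
  n1 stuck-at-1: output 1 ✗
  n2 stuck-at-0: output 1 ✗
  n2 stuck-at-1: output 0 ✓
  n3 stuck-at-0: output 0 ✓
  n3 stuck-at-1: output 1 ✗
  n4 stuck-at-0: output 1 ✗
  n4 stuck-at-1: output 0 ✓
  n5 stuck-at-0: output 0 ✓
  n5 stuck-at-1: output 1 ✗
Consistent faults: {n1 stuck-at-0, n2 stuck-at-1, n3 stuck-at-0, n4 stuck-at-1, n5 stuck-at-0} — 5 in all.

5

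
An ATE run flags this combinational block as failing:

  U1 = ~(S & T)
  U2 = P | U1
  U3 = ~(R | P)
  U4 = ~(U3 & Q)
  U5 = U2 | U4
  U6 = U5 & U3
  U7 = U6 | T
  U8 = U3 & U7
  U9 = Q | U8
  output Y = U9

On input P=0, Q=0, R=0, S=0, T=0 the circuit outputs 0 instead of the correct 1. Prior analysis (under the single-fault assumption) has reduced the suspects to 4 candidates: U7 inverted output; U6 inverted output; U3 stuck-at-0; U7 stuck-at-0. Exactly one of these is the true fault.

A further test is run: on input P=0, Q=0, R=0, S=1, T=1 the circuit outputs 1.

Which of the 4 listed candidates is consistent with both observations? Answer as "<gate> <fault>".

Evaluate each candidate on input P=0, Q=0, R=0, S=1, T=1:
  U7 inverted output: U1=0, U2=0, U3=1, U4=1, U5=1, U6=1, U7=0 [inverted output], U8=0, U9=0 → 0 — eliminated
  U6 inverted output: U1=0, U2=0, U3=1, U4=1, U5=1, U6=0 [inverted output], U7=1, U8=1, U9=1 → 1 — matches
  U3 stuck-at-0: U1=0, U2=0, U3=0 [stuck-at-0], U4=1, U5=1, U6=0, U7=1, U8=0, U9=0 → 0 — eliminated
  U7 stuck-at-0: U1=0, U2=0, U3=1, U4=1, U5=1, U6=1, U7=0 [stuck-at-0], U8=0, U9=0 → 0 — eliminated
Only U6 inverted output reproduces the observed 1.

U6 inverted output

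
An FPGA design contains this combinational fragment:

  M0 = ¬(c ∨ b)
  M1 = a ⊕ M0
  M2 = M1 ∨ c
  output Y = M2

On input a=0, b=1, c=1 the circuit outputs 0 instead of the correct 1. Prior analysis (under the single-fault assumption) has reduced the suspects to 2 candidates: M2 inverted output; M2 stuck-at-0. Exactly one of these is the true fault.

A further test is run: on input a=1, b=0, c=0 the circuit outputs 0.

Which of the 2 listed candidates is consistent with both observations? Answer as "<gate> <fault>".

M2 stuck-at-0

Evaluate each candidate on input a=1, b=0, c=0:
  M2 inverted output: M0=1, M1=0, M2=1 [inverted output] → 1 — eliminated
  M2 stuck-at-0: M0=1, M1=0, M2=0 [stuck-at-0] → 0 — matches
Only M2 stuck-at-0 reproduces the observed 0.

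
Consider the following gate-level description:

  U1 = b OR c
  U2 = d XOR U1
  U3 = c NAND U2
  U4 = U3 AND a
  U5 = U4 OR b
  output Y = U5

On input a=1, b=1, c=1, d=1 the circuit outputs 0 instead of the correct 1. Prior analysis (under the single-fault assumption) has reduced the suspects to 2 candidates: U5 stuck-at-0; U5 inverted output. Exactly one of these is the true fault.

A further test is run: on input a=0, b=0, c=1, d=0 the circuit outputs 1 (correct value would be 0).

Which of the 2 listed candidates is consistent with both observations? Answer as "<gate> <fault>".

U5 inverted output

Evaluate each candidate on input a=0, b=0, c=1, d=0:
  U5 stuck-at-0: U1=1, U2=1, U3=0, U4=0, U5=0 [stuck-at-0] → 0 — eliminated
  U5 inverted output: U1=1, U2=1, U3=0, U4=0, U5=1 [inverted output] → 1 — matches
Only U5 inverted output reproduces the observed 1.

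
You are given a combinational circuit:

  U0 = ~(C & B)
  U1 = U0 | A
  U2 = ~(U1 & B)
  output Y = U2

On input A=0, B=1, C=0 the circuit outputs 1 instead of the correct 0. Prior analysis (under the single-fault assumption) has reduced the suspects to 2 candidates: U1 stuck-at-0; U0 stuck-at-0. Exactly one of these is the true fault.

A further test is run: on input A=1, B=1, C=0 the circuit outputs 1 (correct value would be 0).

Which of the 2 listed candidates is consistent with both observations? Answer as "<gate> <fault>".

U1 stuck-at-0

Evaluate each candidate on input A=1, B=1, C=0:
  U1 stuck-at-0: U0=1, U1=0 [stuck-at-0], U2=1 → 1 — matches
  U0 stuck-at-0: U0=0 [stuck-at-0], U1=1, U2=0 → 0 — eliminated
Only U1 stuck-at-0 reproduces the observed 1.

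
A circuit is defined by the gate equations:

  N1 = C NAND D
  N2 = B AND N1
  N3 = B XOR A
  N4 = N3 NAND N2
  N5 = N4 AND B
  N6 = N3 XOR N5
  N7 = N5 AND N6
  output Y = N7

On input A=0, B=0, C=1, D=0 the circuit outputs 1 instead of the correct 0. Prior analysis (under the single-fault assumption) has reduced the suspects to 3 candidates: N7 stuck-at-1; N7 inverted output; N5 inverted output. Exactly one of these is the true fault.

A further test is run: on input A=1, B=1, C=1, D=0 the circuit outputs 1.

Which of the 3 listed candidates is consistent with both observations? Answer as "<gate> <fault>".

Evaluate each candidate on input A=1, B=1, C=1, D=0:
  N7 stuck-at-1: N1=1, N2=1, N3=0, N4=1, N5=1, N6=1, N7=1 [stuck-at-1] → 1 — matches
  N7 inverted output: N1=1, N2=1, N3=0, N4=1, N5=1, N6=1, N7=0 [inverted output] → 0 — eliminated
  N5 inverted output: N1=1, N2=1, N3=0, N4=1, N5=0 [inverted output], N6=0, N7=0 → 0 — eliminated
Only N7 stuck-at-1 reproduces the observed 1.

N7 stuck-at-1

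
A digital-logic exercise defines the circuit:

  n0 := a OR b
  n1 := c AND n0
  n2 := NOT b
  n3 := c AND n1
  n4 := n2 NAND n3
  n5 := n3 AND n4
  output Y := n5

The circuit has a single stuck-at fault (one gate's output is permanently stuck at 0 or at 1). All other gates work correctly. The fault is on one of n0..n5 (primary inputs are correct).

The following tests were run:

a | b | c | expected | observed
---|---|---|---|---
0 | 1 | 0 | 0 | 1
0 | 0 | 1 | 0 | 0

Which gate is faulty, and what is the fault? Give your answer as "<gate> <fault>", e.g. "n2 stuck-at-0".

n3 stuck-at-1

Fault-free values for test 1 (a=0, b=1, c=0): n0=1, n1=0, n2=0, n3=0, n4=1, n5=0, giving Y=0. Observed 1.
Test 1: faults giving observed 1 are {n3 stuck-at-1, n5 stuck-at-1}.
Test 2 (a=0, b=0, c=1): fault-free n0=0, n1=0, n2=1, n3=0, n4=1, n5=0 → 0; observed 0. Eliminates n5 stuck-at-1.
Only n3 stuck-at-1 is consistent with every test.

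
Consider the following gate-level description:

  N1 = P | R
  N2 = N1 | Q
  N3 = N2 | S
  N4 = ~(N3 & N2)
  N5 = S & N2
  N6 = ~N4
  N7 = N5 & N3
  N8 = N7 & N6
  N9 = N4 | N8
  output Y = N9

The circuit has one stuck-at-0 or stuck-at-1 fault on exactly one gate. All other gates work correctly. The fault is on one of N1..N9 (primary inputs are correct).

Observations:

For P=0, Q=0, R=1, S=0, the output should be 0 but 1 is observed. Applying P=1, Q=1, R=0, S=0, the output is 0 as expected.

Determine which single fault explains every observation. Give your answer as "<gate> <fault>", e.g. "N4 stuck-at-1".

N1 stuck-at-0

Fault-free values for test 1 (P=0, Q=0, R=1, S=0): N1=1, N2=1, N3=1, N4=0, N5=0, N6=1, N7=0, N8=0, N9=0, giving Y=0. Observed 1.
Test 1: faults giving observed 1 are {N1 stuck-at-0, N2 stuck-at-0, N3 stuck-at-0, N4 stuck-at-1, N5 stuck-at-1, N7 stuck-at-1, N8 stuck-at-1, N9 stuck-at-1}.
Test 2 (P=1, Q=1, R=0, S=0): fault-free N1=1, N2=1, N3=1, N4=0, N5=0, N6=1, N7=0, N8=0, N9=0 → 0; observed 0. Eliminates N2 stuck-at-0, N3 stuck-at-0, N4 stuck-at-1, N5 stuck-at-1, N7 stuck-at-1, N8 stuck-at-1, N9 stuck-at-1.
Only N1 stuck-at-0 is consistent with every test.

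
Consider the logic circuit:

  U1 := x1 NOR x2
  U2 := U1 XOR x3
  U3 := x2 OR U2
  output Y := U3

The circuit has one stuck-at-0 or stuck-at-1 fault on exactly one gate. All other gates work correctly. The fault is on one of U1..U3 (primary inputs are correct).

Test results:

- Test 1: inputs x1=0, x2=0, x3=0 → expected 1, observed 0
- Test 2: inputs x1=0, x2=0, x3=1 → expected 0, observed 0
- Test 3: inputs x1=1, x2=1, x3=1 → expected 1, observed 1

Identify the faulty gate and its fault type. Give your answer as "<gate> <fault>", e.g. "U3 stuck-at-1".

U2 stuck-at-0

Fault-free values for test 1 (x1=0, x2=0, x3=0): U1=1, U2=1, U3=1, giving Y=1. Observed 0.
Test 1: faults giving observed 0 are {U1 stuck-at-0, U2 stuck-at-0, U3 stuck-at-0}.
Test 2 (x1=0, x2=0, x3=1): fault-free U1=1, U2=0, U3=0 → 0; observed 0. Eliminates U1 stuck-at-0.
Test 3 (x1=1, x2=1, x3=1): fault-free U1=0, U2=1, U3=1 → 1; observed 1. Eliminates U3 stuck-at-0.
Only U2 stuck-at-0 is consistent with every test.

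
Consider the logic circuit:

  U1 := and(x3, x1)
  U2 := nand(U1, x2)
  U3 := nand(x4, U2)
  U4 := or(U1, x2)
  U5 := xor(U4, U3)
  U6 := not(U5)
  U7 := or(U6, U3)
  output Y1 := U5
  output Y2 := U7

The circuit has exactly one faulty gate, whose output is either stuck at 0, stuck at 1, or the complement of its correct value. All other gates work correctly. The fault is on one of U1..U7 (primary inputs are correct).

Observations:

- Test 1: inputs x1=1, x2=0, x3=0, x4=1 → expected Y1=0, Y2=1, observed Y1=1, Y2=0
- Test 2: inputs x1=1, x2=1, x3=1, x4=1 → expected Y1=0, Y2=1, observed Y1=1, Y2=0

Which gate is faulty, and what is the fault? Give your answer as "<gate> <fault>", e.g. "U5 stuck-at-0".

U1 inverted output

Fault-free values for test 1 (x1=1, x2=0, x3=0, x4=1): U1=0, U2=1, U3=0, U4=0, U5=0, U6=1, U7=1, giving Y1=0, Y2=1. Observed Y1=1, Y2=0.
Test 1: faults giving observed Y1=1, Y2=0 are {U1 stuck-at-1, U1 inverted output, U4 stuck-at-1, U4 inverted output, U5 stuck-at-1, U5 inverted output}.
Test 2 (x1=1, x2=1, x3=1, x4=1): fault-free U1=1, U2=0, U3=1, U4=1, U5=0, U6=1, U7=1 → Y1=0, Y2=1; observed Y1=1, Y2=0. Eliminates U1 stuck-at-1, U4 stuck-at-1, U4 inverted output, U5 stuck-at-1, U5 inverted output.
Only U1 inverted output is consistent with every test.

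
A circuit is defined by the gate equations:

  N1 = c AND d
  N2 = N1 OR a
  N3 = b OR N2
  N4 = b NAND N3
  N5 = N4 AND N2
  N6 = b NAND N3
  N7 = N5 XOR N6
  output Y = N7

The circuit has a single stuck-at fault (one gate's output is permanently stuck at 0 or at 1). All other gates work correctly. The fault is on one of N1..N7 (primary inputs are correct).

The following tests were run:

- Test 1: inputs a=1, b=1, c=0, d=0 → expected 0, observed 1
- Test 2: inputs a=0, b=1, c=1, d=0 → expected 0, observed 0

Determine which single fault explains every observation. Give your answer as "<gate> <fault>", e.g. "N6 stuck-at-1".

N4 stuck-at-1

Fault-free values for test 1 (a=1, b=1, c=0, d=0): N1=0, N2=1, N3=1, N4=0, N5=0, N6=0, N7=0, giving Y=0. Observed 1.
Test 1: faults giving observed 1 are {N4 stuck-at-1, N5 stuck-at-1, N6 stuck-at-1, N7 stuck-at-1}.
Test 2 (a=0, b=1, c=1, d=0): fault-free N1=0, N2=0, N3=1, N4=0, N5=0, N6=0, N7=0 → 0; observed 0. Eliminates N5 stuck-at-1, N6 stuck-at-1, N7 stuck-at-1.
Only N4 stuck-at-1 is consistent with every test.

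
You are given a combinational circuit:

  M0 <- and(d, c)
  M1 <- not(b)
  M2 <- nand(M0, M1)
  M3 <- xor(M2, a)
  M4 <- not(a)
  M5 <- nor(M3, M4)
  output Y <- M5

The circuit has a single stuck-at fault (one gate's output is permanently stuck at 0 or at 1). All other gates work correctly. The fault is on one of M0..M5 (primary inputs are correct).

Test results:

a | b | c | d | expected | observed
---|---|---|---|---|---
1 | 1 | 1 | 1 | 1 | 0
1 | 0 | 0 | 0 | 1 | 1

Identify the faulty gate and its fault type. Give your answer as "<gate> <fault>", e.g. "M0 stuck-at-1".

Fault-free values for test 1 (a=1, b=1, c=1, d=1): M0=1, M1=0, M2=1, M3=0, M4=0, M5=1, giving Y=1. Observed 0.
Test 1: faults giving observed 0 are {M1 stuck-at-1, M2 stuck-at-0, M3 stuck-at-1, M4 stuck-at-1, M5 stuck-at-0}.
Test 2 (a=1, b=0, c=0, d=0): fault-free M0=0, M1=1, M2=1, M3=0, M4=0, M5=1 → 1; observed 1. Eliminates M2 stuck-at-0, M3 stuck-at-1, M4 stuck-at-1, M5 stuck-at-0.
Only M1 stuck-at-1 is consistent with every test.

M1 stuck-at-1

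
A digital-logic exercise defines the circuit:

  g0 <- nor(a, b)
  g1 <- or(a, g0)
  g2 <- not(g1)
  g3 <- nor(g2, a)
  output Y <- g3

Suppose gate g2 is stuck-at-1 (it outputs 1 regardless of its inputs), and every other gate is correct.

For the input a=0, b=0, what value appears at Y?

0

Propagate with g2 forced: g0=1, g1=1, g2=1 [stuck-at-1], g3=0.
So Y = 0. (Without the fault it would be 1.)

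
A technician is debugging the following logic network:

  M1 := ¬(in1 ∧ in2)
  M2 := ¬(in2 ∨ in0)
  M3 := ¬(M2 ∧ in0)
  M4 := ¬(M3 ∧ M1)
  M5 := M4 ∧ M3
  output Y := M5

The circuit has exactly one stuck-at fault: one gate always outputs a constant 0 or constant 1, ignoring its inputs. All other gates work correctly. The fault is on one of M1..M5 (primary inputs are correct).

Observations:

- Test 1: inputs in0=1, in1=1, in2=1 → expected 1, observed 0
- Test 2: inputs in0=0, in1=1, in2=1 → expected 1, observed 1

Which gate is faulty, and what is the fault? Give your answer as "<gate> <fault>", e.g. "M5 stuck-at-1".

M2 stuck-at-1

Fault-free values for test 1 (in0=1, in1=1, in2=1): M1=0, M2=0, M3=1, M4=1, M5=1, giving Y=1. Observed 0.
Test 1: faults giving observed 0 are {M1 stuck-at-1, M2 stuck-at-1, M3 stuck-at-0, M4 stuck-at-0, M5 stuck-at-0}.
Test 2 (in0=0, in1=1, in2=1): fault-free M1=0, M2=0, M3=1, M4=1, M5=1 → 1; observed 1. Eliminates M1 stuck-at-1, M3 stuck-at-0, M4 stuck-at-0, M5 stuck-at-0.
Only M2 stuck-at-1 is consistent with every test.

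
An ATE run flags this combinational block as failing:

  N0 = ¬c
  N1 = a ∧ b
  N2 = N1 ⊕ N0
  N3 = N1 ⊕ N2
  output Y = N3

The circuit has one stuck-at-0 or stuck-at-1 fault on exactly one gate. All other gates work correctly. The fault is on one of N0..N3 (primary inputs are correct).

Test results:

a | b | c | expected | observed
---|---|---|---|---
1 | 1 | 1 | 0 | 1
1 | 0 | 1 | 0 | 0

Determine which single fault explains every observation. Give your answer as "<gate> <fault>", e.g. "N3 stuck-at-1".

N2 stuck-at-0

Fault-free values for test 1 (a=1, b=1, c=1): N0=0, N1=1, N2=1, N3=0, giving Y=0. Observed 1.
Test 1: faults giving observed 1 are {N0 stuck-at-1, N2 stuck-at-0, N3 stuck-at-1}.
Test 2 (a=1, b=0, c=1): fault-free N0=0, N1=0, N2=0, N3=0 → 0; observed 0. Eliminates N0 stuck-at-1, N3 stuck-at-1.
Only N2 stuck-at-0 is consistent with every test.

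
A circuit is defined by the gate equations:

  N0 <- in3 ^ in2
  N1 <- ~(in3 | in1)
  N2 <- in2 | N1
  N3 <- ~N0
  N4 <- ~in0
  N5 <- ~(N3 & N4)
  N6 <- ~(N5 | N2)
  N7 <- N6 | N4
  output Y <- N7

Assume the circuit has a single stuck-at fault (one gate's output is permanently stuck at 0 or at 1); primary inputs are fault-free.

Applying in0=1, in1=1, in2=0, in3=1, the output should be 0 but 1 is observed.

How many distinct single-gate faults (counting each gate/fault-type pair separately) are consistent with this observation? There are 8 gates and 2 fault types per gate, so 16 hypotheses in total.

4

Fault-free: N0=1, N1=0, N2=0, N3=0, N4=0, N5=1, N6=0, N7=0 → 0. Observed 1.
  N0: none of the 2 fault types match ✗
  N1: none of the 2 fault types match ✗
  N2: none of the 2 fault types match ✗
  N3: none of the 2 fault types match ✗
  N4: stuck-at-1 ✓; others ✗
  N5: stuck-at-0 ✓; others ✗
  N6: stuck-at-1 ✓; others ✗
  N7: stuck-at-1 ✓; others ✗
Consistent faults: {N4 stuck-at-1, N5 stuck-at-0, N6 stuck-at-1, N7 stuck-at-1} — 4 in all.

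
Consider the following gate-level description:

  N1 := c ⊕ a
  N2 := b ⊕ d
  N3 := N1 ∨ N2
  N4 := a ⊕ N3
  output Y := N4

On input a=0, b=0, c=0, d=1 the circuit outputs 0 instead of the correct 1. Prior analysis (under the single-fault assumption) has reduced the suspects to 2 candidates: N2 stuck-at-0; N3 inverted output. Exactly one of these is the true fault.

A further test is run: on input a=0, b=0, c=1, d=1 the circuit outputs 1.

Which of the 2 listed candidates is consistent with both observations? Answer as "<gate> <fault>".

Evaluate each candidate on input a=0, b=0, c=1, d=1:
  N2 stuck-at-0: N1=1, N2=0 [stuck-at-0], N3=1, N4=1 → 1 — matches
  N3 inverted output: N1=1, N2=1, N3=0 [inverted output], N4=0 → 0 — eliminated
Only N2 stuck-at-0 reproduces the observed 1.

N2 stuck-at-0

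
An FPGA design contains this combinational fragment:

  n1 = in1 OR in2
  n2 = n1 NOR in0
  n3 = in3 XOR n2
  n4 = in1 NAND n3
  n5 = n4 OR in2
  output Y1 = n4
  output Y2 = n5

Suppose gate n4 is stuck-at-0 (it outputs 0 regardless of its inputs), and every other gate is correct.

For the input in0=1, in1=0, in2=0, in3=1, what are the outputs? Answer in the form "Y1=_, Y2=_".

Propagate with n4 forced: n1=0, n2=0, n3=1, n4=0 [stuck-at-0], n5=0.
So the outputs are Y1=0, Y2=0. (Without the fault they would be Y1=1, Y2=1.)

Y1=0, Y2=0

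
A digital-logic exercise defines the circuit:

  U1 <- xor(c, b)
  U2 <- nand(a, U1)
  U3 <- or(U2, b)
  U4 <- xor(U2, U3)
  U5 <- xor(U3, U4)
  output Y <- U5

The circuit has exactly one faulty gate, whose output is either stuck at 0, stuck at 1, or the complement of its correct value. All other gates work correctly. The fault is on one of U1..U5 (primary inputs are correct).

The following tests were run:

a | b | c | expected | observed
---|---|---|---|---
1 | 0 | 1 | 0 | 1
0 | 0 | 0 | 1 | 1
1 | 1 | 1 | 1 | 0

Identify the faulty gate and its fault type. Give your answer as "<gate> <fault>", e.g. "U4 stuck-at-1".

U1 inverted output

Fault-free values for test 1 (a=1, b=0, c=1): U1=1, U2=0, U3=0, U4=0, U5=0, giving Y=0. Observed 1.
Test 1: faults giving observed 1 are {U1 stuck-at-0, U1 inverted output, U2 stuck-at-1, U2 inverted output, U4 stuck-at-1, U4 inverted output, U5 stuck-at-1, U5 inverted output}.
Test 2 (a=0, b=0, c=0): fault-free U1=0, U2=1, U3=1, U4=0, U5=1 → 1; observed 1. Eliminates U2 inverted output, U4 stuck-at-1, U4 inverted output, U5 inverted output.
Test 3 (a=1, b=1, c=1): fault-free U1=0, U2=1, U3=1, U4=0, U5=1 → 1; observed 0. Eliminates U1 stuck-at-0, U2 stuck-at-1, U5 stuck-at-1.
Only U1 inverted output is consistent with every test.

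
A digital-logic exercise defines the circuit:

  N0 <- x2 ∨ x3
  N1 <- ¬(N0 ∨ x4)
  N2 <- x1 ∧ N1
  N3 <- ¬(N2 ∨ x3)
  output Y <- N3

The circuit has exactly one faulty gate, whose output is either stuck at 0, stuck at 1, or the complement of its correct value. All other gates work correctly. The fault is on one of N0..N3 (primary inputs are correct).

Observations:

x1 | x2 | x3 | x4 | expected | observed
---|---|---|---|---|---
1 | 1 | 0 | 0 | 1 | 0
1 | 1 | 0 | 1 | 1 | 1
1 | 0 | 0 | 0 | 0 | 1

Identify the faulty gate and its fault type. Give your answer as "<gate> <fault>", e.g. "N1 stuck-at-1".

Fault-free values for test 1 (x1=1, x2=1, x3=0, x4=0): N0=1, N1=0, N2=0, N3=1, giving Y=1. Observed 0.
Test 1: faults giving observed 0 are {N0 stuck-at-0, N0 inverted output, N1 stuck-at-1, N1 inverted output, N2 stuck-at-1, N2 inverted output, N3 stuck-at-0, N3 inverted output}.
Test 2 (x1=1, x2=1, x3=0, x4=1): fault-free N0=1, N1=0, N2=0, N3=1 → 1; observed 1. Eliminates N1 stuck-at-1, N1 inverted output, N2 stuck-at-1, N2 inverted output, N3 stuck-at-0, N3 inverted output.
Test 3 (x1=1, x2=0, x3=0, x4=0): fault-free N0=0, N1=1, N2=1, N3=0 → 0; observed 1. Eliminates N0 stuck-at-0.
Only N0 inverted output is consistent with every test.

N0 inverted output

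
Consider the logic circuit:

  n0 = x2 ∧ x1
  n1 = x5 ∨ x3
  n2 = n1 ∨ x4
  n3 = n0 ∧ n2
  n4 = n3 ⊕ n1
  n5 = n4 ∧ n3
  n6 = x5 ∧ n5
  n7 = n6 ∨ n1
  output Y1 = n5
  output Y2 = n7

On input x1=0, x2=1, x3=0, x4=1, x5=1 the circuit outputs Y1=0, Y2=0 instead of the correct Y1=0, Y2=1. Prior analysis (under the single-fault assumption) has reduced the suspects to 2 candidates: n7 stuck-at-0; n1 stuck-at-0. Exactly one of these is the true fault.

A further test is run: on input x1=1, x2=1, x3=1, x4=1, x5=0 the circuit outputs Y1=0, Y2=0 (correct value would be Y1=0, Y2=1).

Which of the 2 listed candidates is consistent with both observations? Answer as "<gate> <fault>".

n7 stuck-at-0

Evaluate each candidate on input x1=1, x2=1, x3=1, x4=1, x5=0:
  n7 stuck-at-0: n0=1, n1=1, n2=1, n3=1, n4=0, n5=0, n6=0, n7=0 [stuck-at-0] → Y1=0, Y2=0 — matches
  n1 stuck-at-0: n0=1, n1=0 [stuck-at-0], n2=1, n3=1, n4=1, n5=1, n6=0, n7=0 → Y1=1, Y2=0 — eliminated
Only n7 stuck-at-0 reproduces the observed Y1=0, Y2=0.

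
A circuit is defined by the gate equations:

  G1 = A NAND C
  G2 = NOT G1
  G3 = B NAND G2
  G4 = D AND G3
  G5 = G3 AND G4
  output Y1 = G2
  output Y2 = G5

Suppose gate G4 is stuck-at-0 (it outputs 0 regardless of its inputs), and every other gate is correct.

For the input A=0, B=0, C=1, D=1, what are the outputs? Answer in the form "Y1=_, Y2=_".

Y1=0, Y2=0

Propagate with G4 forced: G1=1, G2=0, G3=1, G4=0 [stuck-at-0], G5=0.
So the outputs are Y1=0, Y2=0. (Without the fault they would be Y1=0, Y2=1.)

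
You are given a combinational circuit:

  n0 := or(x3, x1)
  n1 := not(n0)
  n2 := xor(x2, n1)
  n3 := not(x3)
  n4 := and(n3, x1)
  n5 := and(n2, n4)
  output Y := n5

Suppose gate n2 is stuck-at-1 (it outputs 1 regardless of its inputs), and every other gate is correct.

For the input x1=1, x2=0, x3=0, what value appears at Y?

1

Propagate with n2 forced: n0=1, n1=0, n2=1 [stuck-at-1], n3=1, n4=1, n5=1.
So Y = 1. (Without the fault it would be 0.)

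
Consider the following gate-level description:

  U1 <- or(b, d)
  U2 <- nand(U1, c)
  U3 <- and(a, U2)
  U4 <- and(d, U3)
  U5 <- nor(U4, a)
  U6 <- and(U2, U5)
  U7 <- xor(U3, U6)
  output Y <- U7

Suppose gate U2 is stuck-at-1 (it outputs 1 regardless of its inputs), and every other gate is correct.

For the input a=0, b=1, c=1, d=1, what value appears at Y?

Propagate with U2 forced: U1=1, U2=1 [stuck-at-1], U3=0, U4=0, U5=1, U6=1, U7=1.
So Y = 1. (Without the fault it would be 0.)

1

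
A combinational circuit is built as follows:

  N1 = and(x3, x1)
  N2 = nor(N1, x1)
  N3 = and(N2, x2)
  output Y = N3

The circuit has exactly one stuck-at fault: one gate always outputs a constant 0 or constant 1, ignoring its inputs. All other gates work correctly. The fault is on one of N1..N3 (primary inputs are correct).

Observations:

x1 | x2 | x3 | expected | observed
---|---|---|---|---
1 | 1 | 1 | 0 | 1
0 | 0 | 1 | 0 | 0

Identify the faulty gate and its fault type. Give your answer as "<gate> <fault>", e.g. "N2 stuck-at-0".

N2 stuck-at-1

Fault-free values for test 1 (x1=1, x2=1, x3=1): N1=1, N2=0, N3=0, giving Y=0. Observed 1.
Test 1: faults giving observed 1 are {N2 stuck-at-1, N3 stuck-at-1}.
Test 2 (x1=0, x2=0, x3=1): fault-free N1=0, N2=1, N3=0 → 0; observed 0. Eliminates N3 stuck-at-1.
Only N2 stuck-at-1 is consistent with every test.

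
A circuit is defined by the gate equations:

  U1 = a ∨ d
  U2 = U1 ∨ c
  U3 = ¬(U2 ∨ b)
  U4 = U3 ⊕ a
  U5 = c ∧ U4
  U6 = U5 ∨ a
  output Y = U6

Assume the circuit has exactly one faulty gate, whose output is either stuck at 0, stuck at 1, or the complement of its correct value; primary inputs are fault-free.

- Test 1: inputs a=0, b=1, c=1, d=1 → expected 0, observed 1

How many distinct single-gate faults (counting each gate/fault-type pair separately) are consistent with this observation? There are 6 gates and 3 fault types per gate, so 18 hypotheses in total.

Fault-free: U1=1, U2=1, U3=0, U4=0, U5=0, U6=0 → 0. Observed 1.
  U1: none of the 3 fault types match ✗
  U2: none of the 3 fault types match ✗
  U3: stuck-at-1, inverted output ✓; others ✗
  U4: stuck-at-1, inverted output ✓; others ✗
  U5: stuck-at-1, inverted output ✓; others ✗
  U6: stuck-at-1, inverted output ✓; others ✗
Consistent faults: {U3 stuck-at-1, U3 inverted output, U4 stuck-at-1, U4 inverted output, U5 stuck-at-1, U5 inverted output, U6 stuck-at-1, U6 inverted output} — 8 in all.

8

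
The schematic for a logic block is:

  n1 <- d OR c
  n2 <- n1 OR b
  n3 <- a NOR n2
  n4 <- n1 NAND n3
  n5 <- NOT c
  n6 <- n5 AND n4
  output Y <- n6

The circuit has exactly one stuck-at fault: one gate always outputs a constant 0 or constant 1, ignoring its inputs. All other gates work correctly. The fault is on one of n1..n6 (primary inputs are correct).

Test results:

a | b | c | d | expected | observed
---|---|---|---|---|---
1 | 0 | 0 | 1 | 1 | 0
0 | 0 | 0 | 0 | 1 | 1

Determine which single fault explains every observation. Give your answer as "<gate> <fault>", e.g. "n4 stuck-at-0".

Fault-free values for test 1 (a=1, b=0, c=0, d=1): n1=1, n2=1, n3=0, n4=1, n5=1, n6=1, giving Y=1. Observed 0.
Test 1: faults giving observed 0 are {n3 stuck-at-1, n4 stuck-at-0, n5 stuck-at-0, n6 stuck-at-0}.
Test 2 (a=0, b=0, c=0, d=0): fault-free n1=0, n2=0, n3=1, n4=1, n5=1, n6=1 → 1; observed 1. Eliminates n4 stuck-at-0, n5 stuck-at-0, n6 stuck-at-0.
Only n3 stuck-at-1 is consistent with every test.

n3 stuck-at-1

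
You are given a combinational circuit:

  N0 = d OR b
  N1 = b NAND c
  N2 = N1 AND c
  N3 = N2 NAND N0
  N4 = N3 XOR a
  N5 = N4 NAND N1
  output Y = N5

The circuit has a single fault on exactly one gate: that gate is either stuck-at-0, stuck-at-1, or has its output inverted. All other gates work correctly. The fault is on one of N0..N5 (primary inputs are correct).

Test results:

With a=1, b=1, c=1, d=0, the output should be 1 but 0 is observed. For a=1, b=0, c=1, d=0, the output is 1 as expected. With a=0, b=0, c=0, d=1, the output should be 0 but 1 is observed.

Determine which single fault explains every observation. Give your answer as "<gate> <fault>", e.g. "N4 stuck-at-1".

N1 inverted output

Fault-free values for test 1 (a=1, b=1, c=1, d=0): N0=1, N1=0, N2=0, N3=1, N4=0, N5=1, giving Y=1. Observed 0.
Test 1: faults giving observed 0 are {N1 stuck-at-1, N1 inverted output, N5 stuck-at-0, N5 inverted output}.
Test 2 (a=1, b=0, c=1, d=0): fault-free N0=0, N1=1, N2=1, N3=1, N4=0, N5=1 → 1; observed 1. Eliminates N5 stuck-at-0, N5 inverted output.
Test 3 (a=0, b=0, c=0, d=1): fault-free N0=1, N1=1, N2=0, N3=1, N4=1, N5=0 → 0; observed 1. Eliminates N1 stuck-at-1.
Only N1 inverted output is consistent with every test.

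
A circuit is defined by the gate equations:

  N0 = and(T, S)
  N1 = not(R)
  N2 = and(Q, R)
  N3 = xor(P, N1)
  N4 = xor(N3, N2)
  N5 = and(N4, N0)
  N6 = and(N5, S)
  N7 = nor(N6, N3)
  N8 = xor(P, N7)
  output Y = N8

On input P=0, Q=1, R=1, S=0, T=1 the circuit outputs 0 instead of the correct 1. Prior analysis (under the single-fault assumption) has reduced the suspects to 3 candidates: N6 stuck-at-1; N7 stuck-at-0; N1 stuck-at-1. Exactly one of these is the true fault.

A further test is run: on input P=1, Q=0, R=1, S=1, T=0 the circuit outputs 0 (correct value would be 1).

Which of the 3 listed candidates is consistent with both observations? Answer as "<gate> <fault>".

Evaluate each candidate on input P=1, Q=0, R=1, S=1, T=0:
  N6 stuck-at-1: N0=0, N1=0, N2=0, N3=1, N4=1, N5=0, N6=1 [stuck-at-1], N7=0, N8=1 → 1 — eliminated
  N7 stuck-at-0: N0=0, N1=0, N2=0, N3=1, N4=1, N5=0, N6=0, N7=0 [stuck-at-0], N8=1 → 1 — eliminated
  N1 stuck-at-1: N0=0, N1=1 [stuck-at-1], N2=0, N3=0, N4=0, N5=0, N6=0, N7=1, N8=0 → 0 — matches
Only N1 stuck-at-1 reproduces the observed 0.

N1 stuck-at-1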